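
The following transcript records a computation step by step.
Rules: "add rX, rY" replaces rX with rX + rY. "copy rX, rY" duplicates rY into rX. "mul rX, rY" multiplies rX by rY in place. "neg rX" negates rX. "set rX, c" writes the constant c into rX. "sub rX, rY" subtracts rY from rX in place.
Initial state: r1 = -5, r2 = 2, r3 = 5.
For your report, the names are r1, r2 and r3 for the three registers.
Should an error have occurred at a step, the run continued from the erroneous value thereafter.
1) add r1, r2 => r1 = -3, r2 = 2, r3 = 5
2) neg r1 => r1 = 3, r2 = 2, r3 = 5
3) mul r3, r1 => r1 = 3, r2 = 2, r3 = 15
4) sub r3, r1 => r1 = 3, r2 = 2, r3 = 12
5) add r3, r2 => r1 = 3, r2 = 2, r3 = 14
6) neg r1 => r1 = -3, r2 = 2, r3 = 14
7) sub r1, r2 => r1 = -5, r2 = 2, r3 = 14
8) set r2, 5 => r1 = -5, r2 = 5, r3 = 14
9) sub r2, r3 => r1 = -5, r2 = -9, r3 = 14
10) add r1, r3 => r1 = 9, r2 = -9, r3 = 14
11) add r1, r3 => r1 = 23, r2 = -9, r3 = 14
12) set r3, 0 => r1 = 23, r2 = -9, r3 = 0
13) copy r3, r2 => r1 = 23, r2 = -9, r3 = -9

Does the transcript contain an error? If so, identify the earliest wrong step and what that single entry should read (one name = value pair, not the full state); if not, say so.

1. r1 = -5 + 2 = -3 (matches)
2. r1 = -(-3) = 3 (same as recorded)
3. r3 = 5 * 3 = 15 (in agreement)
4. r3 = 15 - 3 = 12 (consistent with the transcript)
5. r3 = 12 + 2 = 14 (matches)
6. r1 = -(3) = -3 (same as recorded)
7. r1 = -3 - 2 = -5 (in agreement)
8. r2 = 5 (consistent with the transcript)
9. r2 = 5 - 14 = -9 (agrees with the transcript)
10. r1 = -5 + 14 = 9 (consistent with the transcript)
11. r1 = 9 + 14 = 23 (in agreement)
12. r3 = 0 (verified)
13. r3 = -9 (verified)
Each recorded entry agrees with the recomputation.

no error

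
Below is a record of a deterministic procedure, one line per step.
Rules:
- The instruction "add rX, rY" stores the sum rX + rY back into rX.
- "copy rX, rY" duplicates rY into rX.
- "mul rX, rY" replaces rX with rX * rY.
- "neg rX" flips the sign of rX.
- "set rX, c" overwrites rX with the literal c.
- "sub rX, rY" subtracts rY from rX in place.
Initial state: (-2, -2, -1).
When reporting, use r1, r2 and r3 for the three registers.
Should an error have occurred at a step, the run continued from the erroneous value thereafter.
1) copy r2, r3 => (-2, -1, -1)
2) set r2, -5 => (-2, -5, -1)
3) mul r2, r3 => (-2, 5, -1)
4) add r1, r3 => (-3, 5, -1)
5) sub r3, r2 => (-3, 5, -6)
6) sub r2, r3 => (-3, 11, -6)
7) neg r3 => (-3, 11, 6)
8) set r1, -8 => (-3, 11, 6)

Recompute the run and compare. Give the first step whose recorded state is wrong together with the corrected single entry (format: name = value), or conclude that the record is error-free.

step 8, r1 = -8

Recomputing the run from the initial state:
step 1: r1 = -2, r2 = -1, r3 = -1
step 2: r1 = -2, r2 = -5, r3 = -1
step 3: r1 = -2, r2 = 5, r3 = -1
step 4: r1 = -3, r2 = 5, r3 = -1
step 5: r1 = -3, r2 = 5, r3 = -6
step 6: r1 = -3, r2 = 11, r3 = -6
step 7: r1 = -3, r2 = 11, r3 = 6
step 8: r1 = -8, r2 = 11, r3 = 6
The first disagreement with the record is at step 8, where the value should be r1 = -8.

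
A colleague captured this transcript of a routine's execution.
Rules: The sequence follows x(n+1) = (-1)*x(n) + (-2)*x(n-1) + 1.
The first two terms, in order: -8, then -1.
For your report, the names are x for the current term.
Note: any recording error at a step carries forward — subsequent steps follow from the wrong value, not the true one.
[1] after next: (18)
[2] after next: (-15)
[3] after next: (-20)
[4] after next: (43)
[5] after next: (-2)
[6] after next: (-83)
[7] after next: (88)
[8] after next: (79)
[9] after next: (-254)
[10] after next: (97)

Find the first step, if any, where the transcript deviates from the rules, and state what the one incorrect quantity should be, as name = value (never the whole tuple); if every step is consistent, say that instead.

Recomputing the run from the initial state:
step 1: x = 18
step 2: x = -15
step 3: x = -20
step 4: x = 51
step 5: x = -10
step 6: x = -91
step 7: x = 112
step 8: x = 71
step 9: x = -294
step 10: x = 153
The first disagreement with the transcript is at step 4, where the value should be x = 51.

step 4, x = 51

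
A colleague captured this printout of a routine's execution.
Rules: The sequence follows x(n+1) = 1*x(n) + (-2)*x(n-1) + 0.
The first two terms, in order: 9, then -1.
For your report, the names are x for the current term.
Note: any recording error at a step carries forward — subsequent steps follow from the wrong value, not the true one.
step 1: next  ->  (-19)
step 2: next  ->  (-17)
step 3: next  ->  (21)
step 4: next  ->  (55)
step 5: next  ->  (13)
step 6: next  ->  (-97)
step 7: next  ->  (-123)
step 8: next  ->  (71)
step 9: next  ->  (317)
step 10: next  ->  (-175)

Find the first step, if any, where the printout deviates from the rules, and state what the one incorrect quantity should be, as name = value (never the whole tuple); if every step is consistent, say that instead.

step 10, x = 175

Recomputing the run from the initial state:
step 1: x = -19
step 2: x = -17
step 3: x = 21
step 4: x = 55
step 5: x = 13
step 6: x = -97
step 7: x = -123
step 8: x = 71
step 9: x = 317
step 10: x = 175
The first disagreement with the printout is at step 10, where the value should be x = 175.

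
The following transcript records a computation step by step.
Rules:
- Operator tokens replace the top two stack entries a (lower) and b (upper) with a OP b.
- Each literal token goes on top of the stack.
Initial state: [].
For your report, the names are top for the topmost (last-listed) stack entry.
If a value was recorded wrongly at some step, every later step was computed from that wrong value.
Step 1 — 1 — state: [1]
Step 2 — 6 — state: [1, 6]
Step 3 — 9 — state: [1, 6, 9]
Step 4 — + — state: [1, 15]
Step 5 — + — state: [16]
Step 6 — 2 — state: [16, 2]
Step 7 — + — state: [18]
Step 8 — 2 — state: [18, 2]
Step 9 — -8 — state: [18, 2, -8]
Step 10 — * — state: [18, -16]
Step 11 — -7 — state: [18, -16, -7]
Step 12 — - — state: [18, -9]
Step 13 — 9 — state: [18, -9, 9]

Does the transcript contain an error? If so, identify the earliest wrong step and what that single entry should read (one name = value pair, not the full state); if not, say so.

no error

Recomputing the run from the initial state:
step 1: [1]
step 2: [1, 6]
step 3: [1, 6, 9]
step 4: [1, 15]
step 5: [16]
step 6: [16, 2]
step 7: [18]
step 8: [18, 2]
step 9: [18, 2, -8]
step 10: [18, -16]
step 11: [18, -16, -7]
step 12: [18, -9]
step 13: [18, -9, 9]
This matches the transcript at every step.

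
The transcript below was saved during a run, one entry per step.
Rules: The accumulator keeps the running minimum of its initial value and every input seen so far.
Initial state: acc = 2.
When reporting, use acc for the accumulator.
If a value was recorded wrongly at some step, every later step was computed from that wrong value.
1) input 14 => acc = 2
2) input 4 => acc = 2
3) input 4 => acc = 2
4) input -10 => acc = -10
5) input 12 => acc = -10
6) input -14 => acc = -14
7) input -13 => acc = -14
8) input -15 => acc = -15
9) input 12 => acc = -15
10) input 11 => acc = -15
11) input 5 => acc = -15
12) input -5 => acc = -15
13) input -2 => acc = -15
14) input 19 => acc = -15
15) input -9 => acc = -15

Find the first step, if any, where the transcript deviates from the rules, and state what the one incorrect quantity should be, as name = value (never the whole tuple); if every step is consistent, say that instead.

no error

1. acc = min(2, 14) = 2 (no discrepancy)
2. acc = min(2, 4) = 2 (agrees with the transcript)
3. acc = min(2, 4) = 2 (checks out)
4. acc = min(2, -10) = -10 (checks out)
5. acc = min(-10, 12) = -10 (no discrepancy)
6. acc = min(-10, -14) = -14 (checks out)
7. acc = min(-14, -13) = -14 (verified)
8. acc = min(-14, -15) = -15 (same as recorded)
9. acc = min(-15, 12) = -15 (confirmed correct)
10. acc = min(-15, 11) = -15 (confirmed correct)
11. acc = min(-15, 5) = -15 (confirmed correct)
12. acc = min(-15, -5) = -15 (in agreement)
13. acc = min(-15, -2) = -15 (confirmed correct)
14. acc = min(-15, 19) = -15 (verified)
15. acc = min(-15, -9) = -15 (consistent with the transcript)
The recomputation confirms every line.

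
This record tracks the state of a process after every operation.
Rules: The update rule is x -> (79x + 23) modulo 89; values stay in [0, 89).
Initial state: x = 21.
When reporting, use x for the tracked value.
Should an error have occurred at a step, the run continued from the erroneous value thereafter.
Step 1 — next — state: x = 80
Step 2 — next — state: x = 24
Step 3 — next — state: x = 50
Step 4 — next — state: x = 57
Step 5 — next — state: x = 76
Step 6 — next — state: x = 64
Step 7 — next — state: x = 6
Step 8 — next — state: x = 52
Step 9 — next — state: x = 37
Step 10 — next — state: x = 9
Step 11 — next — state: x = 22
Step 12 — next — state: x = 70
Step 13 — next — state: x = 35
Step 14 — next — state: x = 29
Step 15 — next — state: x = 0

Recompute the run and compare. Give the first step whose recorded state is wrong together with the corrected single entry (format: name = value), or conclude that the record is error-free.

no error

Step 1: x = (79*21 + 23) mod 89 = 80 — in agreement.
Step 2: x = (79*80 + 23) mod 89 = 24 — matches.
Step 3: x = (79*24 + 23) mod 89 = 50 — confirmed correct.
Step 4: x = (79*50 + 23) mod 89 = 57 — same as recorded.
Step 5: x = (79*57 + 23) mod 89 = 76 — checks out.
Step 6: x = (79*76 + 23) mod 89 = 64 — verified.
Step 7: x = (79*64 + 23) mod 89 = 6 — no discrepancy.
Step 8: x = (79*6 + 23) mod 89 = 52 — agrees with the record.
Step 9: x = (79*52 + 23) mod 89 = 37 — matches.
Step 10: x = (79*37 + 23) mod 89 = 9 — consistent with the record.
Step 11: x = (79*9 + 23) mod 89 = 22 — no discrepancy.
Step 12: x = (79*22 + 23) mod 89 = 70 — checks out.
Step 13: x = (79*70 + 23) mod 89 = 35 — matches.
Step 14: x = (79*35 + 23) mod 89 = 29 — checks out.
Step 15: x = (79*29 + 23) mod 89 = 0 — confirmed correct.
All steps check out; nothing to correct.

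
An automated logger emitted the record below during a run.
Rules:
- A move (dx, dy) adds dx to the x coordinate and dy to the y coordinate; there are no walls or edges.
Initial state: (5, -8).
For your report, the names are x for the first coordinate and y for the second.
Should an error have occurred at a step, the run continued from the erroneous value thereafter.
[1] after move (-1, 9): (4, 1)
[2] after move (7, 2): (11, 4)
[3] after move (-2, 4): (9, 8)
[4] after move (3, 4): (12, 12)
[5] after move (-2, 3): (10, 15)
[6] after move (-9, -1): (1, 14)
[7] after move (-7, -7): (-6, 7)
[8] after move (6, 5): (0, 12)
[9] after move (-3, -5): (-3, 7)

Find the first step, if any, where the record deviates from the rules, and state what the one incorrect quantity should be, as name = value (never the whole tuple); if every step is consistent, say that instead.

step 2, y = 3

1. x = 5 + (-1) = 4, y = -8 + (9) = 1 (checks out)
2. x = 4 + (7) = 11, y = 1 + (2) = 3 (a discrepancy with the record)
First deviation found at step 2; the corrected entry is y = 3.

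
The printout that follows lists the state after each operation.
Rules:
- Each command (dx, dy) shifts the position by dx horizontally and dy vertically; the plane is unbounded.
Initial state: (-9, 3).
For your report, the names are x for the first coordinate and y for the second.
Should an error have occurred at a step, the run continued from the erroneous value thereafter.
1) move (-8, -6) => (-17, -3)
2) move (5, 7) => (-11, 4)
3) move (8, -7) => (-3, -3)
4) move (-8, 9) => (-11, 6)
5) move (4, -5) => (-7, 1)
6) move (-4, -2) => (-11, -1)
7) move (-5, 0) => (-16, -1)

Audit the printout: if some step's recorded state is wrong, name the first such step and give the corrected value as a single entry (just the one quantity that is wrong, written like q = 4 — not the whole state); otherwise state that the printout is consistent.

step 2, x = -12

Step 1: x = -9 + (-8) = -17, y = 3 + (-6) = -3 — matches.
Step 2: x = -17 + (5) = -12, y = -3 + (7) = 4 — the entry is off here.
That makes step 2 the first incorrect line — x = -12 is what it should show.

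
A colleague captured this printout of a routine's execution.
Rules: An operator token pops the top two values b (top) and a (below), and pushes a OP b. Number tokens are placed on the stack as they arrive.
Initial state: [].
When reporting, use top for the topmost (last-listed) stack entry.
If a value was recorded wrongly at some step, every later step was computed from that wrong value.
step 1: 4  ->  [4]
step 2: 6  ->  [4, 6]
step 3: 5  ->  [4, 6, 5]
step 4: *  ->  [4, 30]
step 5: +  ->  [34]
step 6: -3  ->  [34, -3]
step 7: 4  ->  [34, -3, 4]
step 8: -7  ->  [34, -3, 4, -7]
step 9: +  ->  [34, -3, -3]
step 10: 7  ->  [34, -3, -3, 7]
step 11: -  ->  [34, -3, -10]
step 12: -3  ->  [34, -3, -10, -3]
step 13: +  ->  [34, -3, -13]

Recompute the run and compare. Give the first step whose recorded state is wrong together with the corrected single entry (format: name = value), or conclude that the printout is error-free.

1. push 4: top = 4 (in agreement)
2. push 6: top = 6 (checks out)
3. push 5: top = 5 (matches)
4. 6 * 5 = 30 (exactly as logged)
5. 4 + 30 = 34 (same as recorded)
6. push -3: top = -3 (in agreement)
7. push 4: top = 4 (in agreement)
8. push -7: top = -7 (checks out)
9. 4 + -7 = -3 (same as recorded)
10. push 7: top = 7 (consistent with the printout)
11. -3 - 7 = -10 (matches)
12. push -3: top = -3 (matches)
13. -10 + -3 = -13 (agrees with the printout)
Every step is consistent.

no error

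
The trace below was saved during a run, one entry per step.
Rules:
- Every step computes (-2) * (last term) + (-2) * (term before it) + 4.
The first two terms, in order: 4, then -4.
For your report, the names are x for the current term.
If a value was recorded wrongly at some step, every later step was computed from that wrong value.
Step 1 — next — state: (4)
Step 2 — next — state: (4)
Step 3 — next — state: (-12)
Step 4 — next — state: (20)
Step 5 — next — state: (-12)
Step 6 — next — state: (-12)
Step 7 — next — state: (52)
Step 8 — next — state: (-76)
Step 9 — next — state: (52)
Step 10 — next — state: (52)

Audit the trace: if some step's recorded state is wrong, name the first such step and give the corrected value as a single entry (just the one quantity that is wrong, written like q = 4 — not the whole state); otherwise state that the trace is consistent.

no error

Step 1: x = -2*(-4) + (-2)*(4) + (4) = 4 — in agreement.
Step 2: x = -2*(4) + (-2)*(-4) + (4) = 4 — in agreement.
Step 3: x = -2*(4) + (-2)*(4) + (4) = -12 — confirmed correct.
Step 4: x = -2*(-12) + (-2)*(4) + (4) = 20 — matches.
Step 5: x = -2*(20) + (-2)*(-12) + (4) = -12 — confirmed correct.
Step 6: x = -2*(-12) + (-2)*(20) + (4) = -12 — no discrepancy.
Step 7: x = -2*(-12) + (-2)*(-12) + (4) = 52 — in agreement.
Step 8: x = -2*(52) + (-2)*(-12) + (4) = -76 — same as recorded.
Step 9: x = -2*(-76) + (-2)*(52) + (4) = 52 — matches.
Step 10: x = -2*(52) + (-2)*(-76) + (4) = 52 — verified.
No step deviates from the rules.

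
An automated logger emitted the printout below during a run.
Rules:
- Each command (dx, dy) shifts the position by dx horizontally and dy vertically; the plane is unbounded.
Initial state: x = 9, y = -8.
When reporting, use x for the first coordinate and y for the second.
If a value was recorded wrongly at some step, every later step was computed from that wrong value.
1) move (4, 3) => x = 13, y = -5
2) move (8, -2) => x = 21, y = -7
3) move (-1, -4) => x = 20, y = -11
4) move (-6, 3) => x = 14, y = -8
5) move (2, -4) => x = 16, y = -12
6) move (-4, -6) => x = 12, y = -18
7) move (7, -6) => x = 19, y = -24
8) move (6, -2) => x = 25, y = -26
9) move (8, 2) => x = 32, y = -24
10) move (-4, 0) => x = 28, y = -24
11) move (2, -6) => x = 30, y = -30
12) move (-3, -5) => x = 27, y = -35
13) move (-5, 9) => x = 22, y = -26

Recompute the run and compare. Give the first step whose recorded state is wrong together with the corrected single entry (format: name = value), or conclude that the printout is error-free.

Recomputing the run from the initial state:
step 1: x = 13, y = -5
step 2: x = 21, y = -7
step 3: x = 20, y = -11
step 4: x = 14, y = -8
step 5: x = 16, y = -12
step 6: x = 12, y = -18
step 7: x = 19, y = -24
step 8: x = 25, y = -26
step 9: x = 33, y = -24
step 10: x = 29, y = -24
step 11: x = 31, y = -30
step 12: x = 28, y = -35
step 13: x = 23, y = -26
The first disagreement with the printout is at step 9, where the value should be x = 33.

step 9, x = 33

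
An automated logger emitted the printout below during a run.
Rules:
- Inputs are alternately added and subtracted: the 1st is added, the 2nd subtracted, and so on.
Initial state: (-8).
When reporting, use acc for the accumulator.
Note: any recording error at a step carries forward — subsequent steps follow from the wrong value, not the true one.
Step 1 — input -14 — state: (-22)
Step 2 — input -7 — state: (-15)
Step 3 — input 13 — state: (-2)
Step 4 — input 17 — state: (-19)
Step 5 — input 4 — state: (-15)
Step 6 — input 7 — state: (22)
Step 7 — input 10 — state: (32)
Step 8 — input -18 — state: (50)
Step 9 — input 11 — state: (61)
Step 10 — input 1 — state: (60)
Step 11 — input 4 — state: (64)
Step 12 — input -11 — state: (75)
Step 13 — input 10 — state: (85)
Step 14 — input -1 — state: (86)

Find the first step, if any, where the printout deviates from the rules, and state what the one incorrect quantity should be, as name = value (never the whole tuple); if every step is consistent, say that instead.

step 6, acc = -22

Recomputing the run from the initial state:
step 1: acc = -22
step 2: acc = -15
step 3: acc = -2
step 4: acc = -19
step 5: acc = -15
step 6: acc = -22
step 7: acc = -12
step 8: acc = 6
step 9: acc = 17
step 10: acc = 16
step 11: acc = 20
step 12: acc = 31
step 13: acc = 41
step 14: acc = 42
The first disagreement with the printout is at step 6, where the value should be acc = -22.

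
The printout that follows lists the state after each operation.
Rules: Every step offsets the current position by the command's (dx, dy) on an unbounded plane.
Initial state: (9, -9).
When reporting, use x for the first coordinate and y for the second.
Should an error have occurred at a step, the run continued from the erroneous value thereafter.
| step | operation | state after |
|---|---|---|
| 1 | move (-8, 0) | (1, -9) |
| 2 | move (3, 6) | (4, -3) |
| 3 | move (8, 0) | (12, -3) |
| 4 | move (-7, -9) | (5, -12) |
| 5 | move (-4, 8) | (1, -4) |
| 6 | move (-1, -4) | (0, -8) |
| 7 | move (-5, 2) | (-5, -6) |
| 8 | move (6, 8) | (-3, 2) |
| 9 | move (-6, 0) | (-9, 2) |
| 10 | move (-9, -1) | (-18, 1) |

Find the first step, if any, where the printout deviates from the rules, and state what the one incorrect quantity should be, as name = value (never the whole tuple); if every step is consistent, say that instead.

step 8, x = 1

step 1: x = 9 + (-8) = 1, y = -9 + (0) = -9 -> agrees with the printout
step 2: x = 1 + (3) = 4, y = -9 + (6) = -3 -> matches
step 3: x = 4 + (8) = 12, y = -3 + (0) = -3 -> exactly as logged
step 4: x = 12 + (-7) = 5, y = -3 + (-9) = -12 -> confirmed correct
step 5: x = 5 + (-4) = 1, y = -12 + (8) = -4 -> in agreement
step 6: x = 1 + (-1) = 0, y = -4 + (-4) = -8 -> in agreement
step 7: x = 0 + (-5) = -5, y = -8 + (2) = -6 -> same as recorded
step 8: x = -5 + (6) = 1, y = -6 + (8) = 2 -> the entry is off here
The earliest wrong entry is at step 8: it should read x = 1.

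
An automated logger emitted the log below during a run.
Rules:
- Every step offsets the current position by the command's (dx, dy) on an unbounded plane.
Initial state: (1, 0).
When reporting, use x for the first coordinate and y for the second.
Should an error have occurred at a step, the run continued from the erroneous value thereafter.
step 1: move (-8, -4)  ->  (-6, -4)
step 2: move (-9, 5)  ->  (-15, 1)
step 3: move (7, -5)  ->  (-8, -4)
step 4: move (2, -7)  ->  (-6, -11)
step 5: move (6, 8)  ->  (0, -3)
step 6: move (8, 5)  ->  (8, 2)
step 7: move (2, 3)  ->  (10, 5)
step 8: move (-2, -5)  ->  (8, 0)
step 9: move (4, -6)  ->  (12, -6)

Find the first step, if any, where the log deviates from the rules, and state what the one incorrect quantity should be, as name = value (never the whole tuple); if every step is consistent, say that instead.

step 1, x = -7

1. x = 1 + (-8) = -7, y = 0 + (-4) = -4 (the log has a different value)
That makes step 1 the first incorrect line — x = -7 is what it should show.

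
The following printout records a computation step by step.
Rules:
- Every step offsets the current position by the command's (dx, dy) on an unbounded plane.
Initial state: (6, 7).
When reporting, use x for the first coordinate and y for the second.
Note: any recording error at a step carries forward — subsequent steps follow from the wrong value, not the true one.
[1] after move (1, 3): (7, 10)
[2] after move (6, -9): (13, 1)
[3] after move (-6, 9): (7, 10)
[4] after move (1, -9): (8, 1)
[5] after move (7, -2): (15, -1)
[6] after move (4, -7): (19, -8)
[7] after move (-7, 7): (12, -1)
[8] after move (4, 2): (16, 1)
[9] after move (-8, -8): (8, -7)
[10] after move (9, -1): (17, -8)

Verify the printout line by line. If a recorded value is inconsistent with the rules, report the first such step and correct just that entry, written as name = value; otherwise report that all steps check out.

Step 1: x = 6 + (1) = 7, y = 7 + (3) = 10 — in agreement.
Step 2: x = 7 + (6) = 13, y = 10 + (-9) = 1 — same as recorded.
Step 3: x = 13 + (-6) = 7, y = 1 + (9) = 10 — no discrepancy.
Step 4: x = 7 + (1) = 8, y = 10 + (-9) = 1 — consistent with the printout.
Step 5: x = 8 + (7) = 15, y = 1 + (-2) = -1 — agrees with the printout.
Step 6: x = 15 + (4) = 19, y = -1 + (-7) = -8 — agrees with the printout.
Step 7: x = 19 + (-7) = 12, y = -8 + (7) = -1 — exactly as logged.
Step 8: x = 12 + (4) = 16, y = -1 + (2) = 1 — consistent with the printout.
Step 9: x = 16 + (-8) = 8, y = 1 + (-8) = -7 — exactly as logged.
Step 10: x = 8 + (9) = 17, y = -7 + (-1) = -8 — in agreement.
Each recorded entry agrees with the recomputation.

no error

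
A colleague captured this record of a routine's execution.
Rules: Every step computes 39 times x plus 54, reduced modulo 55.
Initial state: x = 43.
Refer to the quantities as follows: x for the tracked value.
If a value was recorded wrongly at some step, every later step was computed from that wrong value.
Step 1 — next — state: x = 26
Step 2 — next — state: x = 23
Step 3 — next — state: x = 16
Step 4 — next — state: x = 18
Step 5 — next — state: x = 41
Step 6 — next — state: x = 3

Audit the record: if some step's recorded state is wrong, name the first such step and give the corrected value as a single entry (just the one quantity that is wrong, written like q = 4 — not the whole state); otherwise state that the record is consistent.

no error

1. x = (39*43 + 54) mod 55 = 26 (exactly as logged)
2. x = (39*26 + 54) mod 55 = 23 (confirmed correct)
3. x = (39*23 + 54) mod 55 = 16 (no discrepancy)
4. x = (39*16 + 54) mod 55 = 18 (in agreement)
5. x = (39*18 + 54) mod 55 = 41 (agrees with the record)
6. x = (39*41 + 54) mod 55 = 3 (in agreement)
Nothing is out of place; the run is error-free.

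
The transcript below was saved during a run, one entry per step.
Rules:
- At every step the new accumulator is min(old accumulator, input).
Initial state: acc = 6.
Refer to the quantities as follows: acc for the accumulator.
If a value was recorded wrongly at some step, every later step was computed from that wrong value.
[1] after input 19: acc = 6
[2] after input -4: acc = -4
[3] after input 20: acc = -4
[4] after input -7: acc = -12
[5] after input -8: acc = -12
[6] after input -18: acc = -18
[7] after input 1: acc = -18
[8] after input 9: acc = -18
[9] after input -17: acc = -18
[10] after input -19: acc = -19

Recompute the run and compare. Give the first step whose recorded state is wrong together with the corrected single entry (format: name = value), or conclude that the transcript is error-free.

step 4, acc = -7

1. acc = min(6, 19) = 6 (agrees with the transcript)
2. acc = min(6, -4) = -4 (no discrepancy)
3. acc = min(-4, 20) = -4 (checks out)
4. acc = min(-4, -7) = -7 (the transcript has a different value)
So the first discrepancy is step 4, where the right value is acc = -7.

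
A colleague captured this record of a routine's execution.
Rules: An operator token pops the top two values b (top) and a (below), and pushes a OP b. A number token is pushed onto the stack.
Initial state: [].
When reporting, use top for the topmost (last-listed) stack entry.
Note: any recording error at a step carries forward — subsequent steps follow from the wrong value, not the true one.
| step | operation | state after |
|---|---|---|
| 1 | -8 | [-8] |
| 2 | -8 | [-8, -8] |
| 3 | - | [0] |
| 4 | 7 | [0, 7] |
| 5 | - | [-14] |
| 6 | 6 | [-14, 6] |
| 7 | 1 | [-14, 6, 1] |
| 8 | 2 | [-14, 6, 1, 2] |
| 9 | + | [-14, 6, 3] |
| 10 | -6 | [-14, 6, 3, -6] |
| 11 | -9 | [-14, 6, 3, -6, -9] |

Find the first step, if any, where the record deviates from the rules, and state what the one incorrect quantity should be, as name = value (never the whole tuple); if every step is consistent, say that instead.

Step 1: push -8: top = -8 — verified.
Step 2: push -8: top = -8 — agrees with the record.
Step 3: -8 - -8 = 0 — agrees with the record.
Step 4: push 7: top = 7 — in agreement.
Step 5: 0 - 7 = -7 — first mismatch against the record.
That makes step 5 the first incorrect line — top = -7 is what it should show.

step 5, top = -7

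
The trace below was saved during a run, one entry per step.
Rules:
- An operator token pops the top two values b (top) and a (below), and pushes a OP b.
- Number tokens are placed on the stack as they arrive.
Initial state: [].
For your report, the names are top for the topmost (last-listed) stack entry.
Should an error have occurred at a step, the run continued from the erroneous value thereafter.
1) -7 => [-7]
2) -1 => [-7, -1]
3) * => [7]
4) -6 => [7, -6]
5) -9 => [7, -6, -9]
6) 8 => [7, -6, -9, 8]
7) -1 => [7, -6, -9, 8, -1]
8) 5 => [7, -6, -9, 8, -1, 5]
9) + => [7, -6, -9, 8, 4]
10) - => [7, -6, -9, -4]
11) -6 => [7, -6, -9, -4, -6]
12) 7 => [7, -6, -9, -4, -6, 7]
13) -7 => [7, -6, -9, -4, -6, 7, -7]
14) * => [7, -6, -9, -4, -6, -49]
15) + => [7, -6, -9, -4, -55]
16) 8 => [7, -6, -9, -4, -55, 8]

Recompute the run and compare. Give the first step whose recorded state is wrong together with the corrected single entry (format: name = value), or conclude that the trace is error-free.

step 10, top = 4

Recomputing the run from the initial state:
step 1: [-7]
step 2: [-7, -1]
step 3: [7]
step 4: [7, -6]
step 5: [7, -6, -9]
step 6: [7, -6, -9, 8]
step 7: [7, -6, -9, 8, -1]
step 8: [7, -6, -9, 8, -1, 5]
step 9: [7, -6, -9, 8, 4]
step 10: [7, -6, -9, 4]
step 11: [7, -6, -9, 4, -6]
step 12: [7, -6, -9, 4, -6, 7]
step 13: [7, -6, -9, 4, -6, 7, -7]
step 14: [7, -6, -9, 4, -6, -49]
step 15: [7, -6, -9, 4, -55]
step 16: [7, -6, -9, 4, -55, 8]
The first disagreement with the trace is at step 10, where the value should be top = 4.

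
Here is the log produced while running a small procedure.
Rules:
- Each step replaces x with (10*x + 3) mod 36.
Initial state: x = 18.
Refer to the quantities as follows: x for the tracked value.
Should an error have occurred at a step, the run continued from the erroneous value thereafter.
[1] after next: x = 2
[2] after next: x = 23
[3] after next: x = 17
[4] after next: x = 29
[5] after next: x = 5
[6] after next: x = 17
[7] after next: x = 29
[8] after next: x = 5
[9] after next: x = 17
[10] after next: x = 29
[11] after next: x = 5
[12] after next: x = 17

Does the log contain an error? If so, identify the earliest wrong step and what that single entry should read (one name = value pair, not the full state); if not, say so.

Step 1: x = (10*18 + 3) mod 36 = 3 — a discrepancy with the log.
So the first discrepancy is step 1, where the right value is x = 3.

step 1, x = 3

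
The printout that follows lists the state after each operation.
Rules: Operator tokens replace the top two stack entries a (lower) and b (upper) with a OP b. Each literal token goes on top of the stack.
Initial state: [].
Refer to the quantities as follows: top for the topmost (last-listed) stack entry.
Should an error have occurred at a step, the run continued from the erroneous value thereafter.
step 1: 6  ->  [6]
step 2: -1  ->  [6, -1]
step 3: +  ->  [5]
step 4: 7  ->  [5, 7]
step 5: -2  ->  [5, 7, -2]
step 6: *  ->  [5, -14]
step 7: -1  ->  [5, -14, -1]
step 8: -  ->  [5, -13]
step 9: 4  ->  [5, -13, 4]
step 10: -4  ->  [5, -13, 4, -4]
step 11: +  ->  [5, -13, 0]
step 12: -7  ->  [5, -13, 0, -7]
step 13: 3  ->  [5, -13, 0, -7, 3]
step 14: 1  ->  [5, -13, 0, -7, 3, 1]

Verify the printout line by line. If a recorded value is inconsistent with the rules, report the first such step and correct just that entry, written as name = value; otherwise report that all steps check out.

no error

1. push 6: top = 6 (consistent with the printout)
2. push -1: top = -1 (matches)
3. 6 + -1 = 5 (matches)
4. push 7: top = 7 (consistent with the printout)
5. push -2: top = -2 (no discrepancy)
6. 7 * -2 = -14 (consistent with the printout)
7. push -1: top = -1 (confirmed correct)
8. -14 - -1 = -13 (verified)
9. push 4: top = 4 (consistent with the printout)
10. push -4: top = -4 (agrees with the printout)
11. 4 + -4 = 0 (agrees with the printout)
12. push -7: top = -7 (matches)
13. push 3: top = 3 (no discrepancy)
14. push 1: top = 1 (no discrepancy)
All steps check out; nothing to correct.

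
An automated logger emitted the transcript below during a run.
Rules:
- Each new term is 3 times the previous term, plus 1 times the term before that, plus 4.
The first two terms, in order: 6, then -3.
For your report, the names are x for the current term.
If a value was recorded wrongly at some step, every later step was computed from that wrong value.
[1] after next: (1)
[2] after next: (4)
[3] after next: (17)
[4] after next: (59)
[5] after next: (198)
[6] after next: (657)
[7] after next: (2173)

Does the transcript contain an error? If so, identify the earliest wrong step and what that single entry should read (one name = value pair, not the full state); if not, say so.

Step 1: x = 3*(-3) + (1)*(6) + (4) = 1 — consistent with the transcript.
Step 2: x = 3*(1) + (1)*(-3) + (4) = 4 — matches.
Step 3: x = 3*(4) + (1)*(1) + (4) = 17 — agrees with the transcript.
Step 4: x = 3*(17) + (1)*(4) + (4) = 59 — consistent with the transcript.
Step 5: x = 3*(59) + (1)*(17) + (4) = 198 — matches.
Step 6: x = 3*(198) + (1)*(59) + (4) = 657 — matches.
Step 7: x = 3*(657) + (1)*(198) + (4) = 2173 — verified.
The recomputation confirms every line.

no error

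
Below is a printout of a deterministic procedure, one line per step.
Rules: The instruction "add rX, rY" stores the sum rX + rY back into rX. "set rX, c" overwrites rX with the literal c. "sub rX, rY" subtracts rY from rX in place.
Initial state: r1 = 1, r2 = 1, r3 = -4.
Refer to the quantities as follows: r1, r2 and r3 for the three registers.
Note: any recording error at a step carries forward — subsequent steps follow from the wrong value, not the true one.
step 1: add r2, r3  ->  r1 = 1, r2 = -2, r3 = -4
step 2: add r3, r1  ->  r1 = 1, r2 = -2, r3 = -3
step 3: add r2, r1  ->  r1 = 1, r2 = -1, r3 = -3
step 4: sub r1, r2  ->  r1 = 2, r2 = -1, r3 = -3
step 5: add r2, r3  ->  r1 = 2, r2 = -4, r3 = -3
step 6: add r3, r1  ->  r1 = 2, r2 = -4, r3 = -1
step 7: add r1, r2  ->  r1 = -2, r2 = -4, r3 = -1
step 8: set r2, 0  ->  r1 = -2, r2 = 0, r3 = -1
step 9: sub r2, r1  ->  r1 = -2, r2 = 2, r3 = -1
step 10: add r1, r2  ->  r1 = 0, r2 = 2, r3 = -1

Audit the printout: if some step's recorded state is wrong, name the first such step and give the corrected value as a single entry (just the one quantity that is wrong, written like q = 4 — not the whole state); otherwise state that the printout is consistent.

1. r2 = 1 + -4 = -3 (the recorded entry deviates here)
So the first discrepancy is step 1, where the right value is r2 = -3.

step 1, r2 = -3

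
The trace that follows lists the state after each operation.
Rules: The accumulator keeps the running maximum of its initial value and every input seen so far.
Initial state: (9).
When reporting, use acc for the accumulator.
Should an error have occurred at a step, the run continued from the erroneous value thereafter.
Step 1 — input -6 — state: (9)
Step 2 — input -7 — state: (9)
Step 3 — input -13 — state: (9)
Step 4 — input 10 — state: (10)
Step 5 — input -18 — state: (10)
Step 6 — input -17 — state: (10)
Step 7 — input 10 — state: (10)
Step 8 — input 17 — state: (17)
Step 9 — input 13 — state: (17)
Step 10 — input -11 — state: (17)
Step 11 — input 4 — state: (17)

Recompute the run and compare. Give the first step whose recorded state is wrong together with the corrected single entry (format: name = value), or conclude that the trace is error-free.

no error

step 1: acc = max(9, -6) = 9 -> in agreement
step 2: acc = max(9, -7) = 9 -> exactly as logged
step 3: acc = max(9, -13) = 9 -> confirmed correct
step 4: acc = max(9, 10) = 10 -> same as recorded
step 5: acc = max(10, -18) = 10 -> confirmed correct
step 6: acc = max(10, -17) = 10 -> checks out
step 7: acc = max(10, 10) = 10 -> confirmed correct
step 8: acc = max(10, 17) = 17 -> checks out
step 9: acc = max(17, 13) = 17 -> confirmed correct
step 10: acc = max(17, -11) = 17 -> same as recorded
step 11: acc = max(17, 4) = 17 -> same as recorded
All entries verified; no error found.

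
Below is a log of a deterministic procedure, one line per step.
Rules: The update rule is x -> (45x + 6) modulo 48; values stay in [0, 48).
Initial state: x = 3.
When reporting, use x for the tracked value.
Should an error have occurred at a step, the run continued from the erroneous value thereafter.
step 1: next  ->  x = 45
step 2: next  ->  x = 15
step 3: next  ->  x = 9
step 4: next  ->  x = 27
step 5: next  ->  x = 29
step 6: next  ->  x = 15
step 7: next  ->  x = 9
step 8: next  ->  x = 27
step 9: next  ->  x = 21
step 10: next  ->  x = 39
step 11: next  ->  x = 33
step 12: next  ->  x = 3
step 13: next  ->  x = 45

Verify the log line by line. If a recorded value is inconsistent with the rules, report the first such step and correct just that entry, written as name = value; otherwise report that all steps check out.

1. x = (45*3 + 6) mod 48 = 45 (agrees with the log)
2. x = (45*45 + 6) mod 48 = 15 (no discrepancy)
3. x = (45*15 + 6) mod 48 = 9 (same as recorded)
4. x = (45*9 + 6) mod 48 = 27 (confirmed correct)
5. x = (45*27 + 6) mod 48 = 21 (the log disagrees here)
First deviation found at step 5; the corrected entry is x = 21.

step 5, x = 21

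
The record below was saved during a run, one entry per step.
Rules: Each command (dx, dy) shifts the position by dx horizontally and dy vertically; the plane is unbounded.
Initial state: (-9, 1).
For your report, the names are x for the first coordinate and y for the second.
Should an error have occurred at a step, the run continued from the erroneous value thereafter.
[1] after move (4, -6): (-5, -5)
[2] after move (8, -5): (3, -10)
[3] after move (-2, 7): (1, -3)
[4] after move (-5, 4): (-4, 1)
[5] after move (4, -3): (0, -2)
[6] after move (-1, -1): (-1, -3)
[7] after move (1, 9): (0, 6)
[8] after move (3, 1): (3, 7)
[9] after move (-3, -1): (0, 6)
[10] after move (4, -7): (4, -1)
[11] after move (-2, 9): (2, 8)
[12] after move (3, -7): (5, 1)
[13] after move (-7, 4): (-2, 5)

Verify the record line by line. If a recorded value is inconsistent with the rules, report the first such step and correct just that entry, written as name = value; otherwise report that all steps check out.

no error

Recomputing the run from the initial state:
step 1: x = -5, y = -5
step 2: x = 3, y = -10
step 3: x = 1, y = -3
step 4: x = -4, y = 1
step 5: x = 0, y = -2
step 6: x = -1, y = -3
step 7: x = 0, y = 6
step 8: x = 3, y = 7
step 9: x = 0, y = 6
step 10: x = 4, y = -1
step 11: x = 2, y = 8
step 12: x = 5, y = 1
step 13: x = -2, y = 5
This matches the record at every step.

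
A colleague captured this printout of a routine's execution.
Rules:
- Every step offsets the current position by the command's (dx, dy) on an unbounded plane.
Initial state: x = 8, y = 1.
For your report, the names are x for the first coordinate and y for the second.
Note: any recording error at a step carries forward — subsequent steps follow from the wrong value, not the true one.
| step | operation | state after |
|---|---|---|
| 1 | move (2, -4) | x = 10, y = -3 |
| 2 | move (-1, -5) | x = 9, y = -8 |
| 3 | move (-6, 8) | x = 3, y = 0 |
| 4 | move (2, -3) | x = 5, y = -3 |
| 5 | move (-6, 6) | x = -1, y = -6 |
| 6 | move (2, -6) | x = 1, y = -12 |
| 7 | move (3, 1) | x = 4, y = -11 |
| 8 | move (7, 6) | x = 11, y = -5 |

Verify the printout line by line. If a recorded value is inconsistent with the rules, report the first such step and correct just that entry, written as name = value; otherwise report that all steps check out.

step 5, y = 3

Step 1: x = 8 + (2) = 10, y = 1 + (-4) = -3 — in agreement.
Step 2: x = 10 + (-1) = 9, y = -3 + (-5) = -8 — checks out.
Step 3: x = 9 + (-6) = 3, y = -8 + (8) = 0 — no discrepancy.
Step 4: x = 3 + (2) = 5, y = 0 + (-3) = -3 — in agreement.
Step 5: x = 5 + (-6) = -1, y = -3 + (6) = 3 — the recorded entry deviates here.
That makes step 5 the first incorrect line — y = 3 is what it should show.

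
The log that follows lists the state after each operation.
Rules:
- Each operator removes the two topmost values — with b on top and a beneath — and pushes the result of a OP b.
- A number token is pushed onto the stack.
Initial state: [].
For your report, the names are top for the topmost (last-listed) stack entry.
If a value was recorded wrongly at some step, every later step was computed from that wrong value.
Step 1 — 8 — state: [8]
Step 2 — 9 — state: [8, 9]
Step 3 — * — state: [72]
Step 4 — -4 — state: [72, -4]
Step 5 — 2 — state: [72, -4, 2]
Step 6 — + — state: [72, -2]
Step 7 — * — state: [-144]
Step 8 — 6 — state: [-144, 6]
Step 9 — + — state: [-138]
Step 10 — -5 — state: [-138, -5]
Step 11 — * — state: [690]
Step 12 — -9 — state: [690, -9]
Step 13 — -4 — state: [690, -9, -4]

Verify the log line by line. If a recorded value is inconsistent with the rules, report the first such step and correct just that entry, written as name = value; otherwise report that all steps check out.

1. push 8: top = 8 (matches)
2. push 9: top = 9 (no discrepancy)
3. 8 * 9 = 72 (matches)
4. push -4: top = -4 (confirmed correct)
5. push 2: top = 2 (matches)
6. -4 + 2 = -2 (agrees with the log)
7. 72 * -2 = -144 (no discrepancy)
8. push 6: top = 6 (checks out)
9. -144 + 6 = -138 (consistent with the log)
10. push -5: top = -5 (verified)
11. -138 * -5 = 690 (same as recorded)
12. push -9: top = -9 (exactly as logged)
13. push -4: top = -4 (exactly as logged)
Each recorded entry agrees with the recomputation.

no error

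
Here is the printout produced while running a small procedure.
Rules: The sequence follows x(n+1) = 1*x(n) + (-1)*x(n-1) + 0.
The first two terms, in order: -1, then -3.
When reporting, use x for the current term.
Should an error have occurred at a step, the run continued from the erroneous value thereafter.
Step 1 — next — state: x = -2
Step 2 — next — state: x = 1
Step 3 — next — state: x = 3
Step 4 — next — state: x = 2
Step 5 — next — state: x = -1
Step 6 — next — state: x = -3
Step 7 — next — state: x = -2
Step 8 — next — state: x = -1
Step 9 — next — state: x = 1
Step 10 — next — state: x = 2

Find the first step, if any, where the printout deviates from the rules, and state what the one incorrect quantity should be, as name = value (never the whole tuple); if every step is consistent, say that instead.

1. x = 1*(-3) + (-1)*(-1) + (0) = -2 (consistent with the printout)
2. x = 1*(-2) + (-1)*(-3) + (0) = 1 (confirmed correct)
3. x = 1*(1) + (-1)*(-2) + (0) = 3 (in agreement)
4. x = 1*(3) + (-1)*(1) + (0) = 2 (matches)
5. x = 1*(2) + (-1)*(3) + (0) = -1 (checks out)
6. x = 1*(-1) + (-1)*(2) + (0) = -3 (confirmed correct)
7. x = 1*(-3) + (-1)*(-1) + (0) = -2 (no discrepancy)
8. x = 1*(-2) + (-1)*(-3) + (0) = 1 (a discrepancy with the printout)
Conclusion: step 8 carries the first error; the entry should be x = 1.

step 8, x = 1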